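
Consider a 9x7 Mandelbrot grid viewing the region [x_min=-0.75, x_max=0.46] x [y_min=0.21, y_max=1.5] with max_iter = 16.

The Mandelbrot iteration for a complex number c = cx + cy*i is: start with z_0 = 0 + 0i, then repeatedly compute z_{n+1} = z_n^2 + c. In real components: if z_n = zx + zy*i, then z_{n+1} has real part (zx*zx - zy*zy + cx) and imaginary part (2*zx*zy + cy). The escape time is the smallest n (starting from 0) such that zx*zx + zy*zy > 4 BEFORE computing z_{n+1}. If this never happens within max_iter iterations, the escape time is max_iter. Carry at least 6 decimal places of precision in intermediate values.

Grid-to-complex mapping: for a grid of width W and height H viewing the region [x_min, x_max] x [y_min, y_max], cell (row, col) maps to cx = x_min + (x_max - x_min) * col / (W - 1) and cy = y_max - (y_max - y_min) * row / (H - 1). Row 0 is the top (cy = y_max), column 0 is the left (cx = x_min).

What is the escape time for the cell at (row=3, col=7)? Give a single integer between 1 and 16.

Answer: 4

Derivation:
z_0 = 0 + 0i, c = 0.3087 + 0.8550i
Iter 1: z = 0.3087 + 0.8550i, |z|^2 = 0.8264
Iter 2: z = -0.3269 + 1.3830i, |z|^2 = 2.0195
Iter 3: z = -1.4969 + -0.0493i, |z|^2 = 2.2433
Iter 4: z = 2.5471 + 1.0026i, |z|^2 = 7.4933
Escaped at iteration 4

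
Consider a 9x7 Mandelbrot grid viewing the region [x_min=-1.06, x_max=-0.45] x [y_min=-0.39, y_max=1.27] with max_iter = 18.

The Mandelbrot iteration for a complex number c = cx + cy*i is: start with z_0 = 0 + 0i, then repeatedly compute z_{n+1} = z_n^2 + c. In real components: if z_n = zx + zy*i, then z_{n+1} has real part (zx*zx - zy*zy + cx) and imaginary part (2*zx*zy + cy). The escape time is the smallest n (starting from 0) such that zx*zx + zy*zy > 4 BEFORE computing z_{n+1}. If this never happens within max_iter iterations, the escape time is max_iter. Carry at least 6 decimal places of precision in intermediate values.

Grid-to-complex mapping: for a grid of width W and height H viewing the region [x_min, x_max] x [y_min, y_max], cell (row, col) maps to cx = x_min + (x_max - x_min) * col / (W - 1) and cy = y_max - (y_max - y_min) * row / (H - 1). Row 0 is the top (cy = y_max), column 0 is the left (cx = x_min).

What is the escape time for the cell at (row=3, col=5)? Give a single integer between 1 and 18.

z_0 = 0 + 0i, c = -0.6787 + 0.4400i
Iter 1: z = -0.6787 + 0.4400i, |z|^2 = 0.6543
Iter 2: z = -0.4116 + -0.1573i, |z|^2 = 0.1942
Iter 3: z = -0.5340 + 0.5695i, |z|^2 = 0.6095
Iter 4: z = -0.7179 + -0.1683i, |z|^2 = 0.5437
Iter 5: z = -0.1917 + 0.6816i, |z|^2 = 0.5013
Iter 6: z = -1.1066 + 0.1787i, |z|^2 = 1.2565
Iter 7: z = 0.5139 + 0.0446i, |z|^2 = 0.2660
Iter 8: z = -0.4167 + 0.4858i, |z|^2 = 0.4096
Iter 9: z = -0.7411 + 0.0351i, |z|^2 = 0.5505
Iter 10: z = -0.1307 + 0.3879i, |z|^2 = 0.1676
Iter 11: z = -0.8121 + 0.3386i, |z|^2 = 0.7742
Iter 12: z = -0.1338 + -0.1100i, |z|^2 = 0.0300
Iter 13: z = -0.6729 + 0.4694i, |z|^2 = 0.6732
Iter 14: z = -0.4463 + -0.1918i, |z|^2 = 0.2359
Iter 15: z = -0.5164 + 0.6112i, |z|^2 = 0.6402
Iter 16: z = -0.7857 + -0.1912i, |z|^2 = 0.6538
Iter 17: z = -0.0981 + 0.7405i, |z|^2 = 0.5579

Answer: 18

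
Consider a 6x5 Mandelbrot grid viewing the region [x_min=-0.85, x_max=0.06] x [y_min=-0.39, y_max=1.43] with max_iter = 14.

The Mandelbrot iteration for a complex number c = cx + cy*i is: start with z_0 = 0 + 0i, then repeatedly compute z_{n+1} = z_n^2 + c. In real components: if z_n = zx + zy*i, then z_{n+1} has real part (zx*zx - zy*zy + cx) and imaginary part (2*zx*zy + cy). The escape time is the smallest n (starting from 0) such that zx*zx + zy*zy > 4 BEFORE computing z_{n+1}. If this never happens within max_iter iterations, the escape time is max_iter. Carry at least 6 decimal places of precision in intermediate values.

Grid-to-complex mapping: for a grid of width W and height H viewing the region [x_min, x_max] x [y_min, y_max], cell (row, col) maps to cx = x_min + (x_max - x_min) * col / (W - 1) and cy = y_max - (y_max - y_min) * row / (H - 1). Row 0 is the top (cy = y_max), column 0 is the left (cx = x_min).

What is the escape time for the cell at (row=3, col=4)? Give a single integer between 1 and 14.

Answer: 14

Derivation:
z_0 = 0 + 0i, c = -0.1220 + 0.0650i
Iter 1: z = -0.1220 + 0.0650i, |z|^2 = 0.0191
Iter 2: z = -0.1113 + 0.0491i, |z|^2 = 0.0148
Iter 3: z = -0.1120 + 0.0541i, |z|^2 = 0.0155
Iter 4: z = -0.1124 + 0.0529i, |z|^2 = 0.0154
Iter 5: z = -0.1122 + 0.0531i, |z|^2 = 0.0154
Iter 6: z = -0.1122 + 0.0531i, |z|^2 = 0.0154
Iter 7: z = -0.1122 + 0.0531i, |z|^2 = 0.0154
Iter 8: z = -0.1122 + 0.0531i, |z|^2 = 0.0154
Iter 9: z = -0.1122 + 0.0531i, |z|^2 = 0.0154
Iter 10: z = -0.1122 + 0.0531i, |z|^2 = 0.0154
Iter 11: z = -0.1122 + 0.0531i, |z|^2 = 0.0154
Iter 12: z = -0.1122 + 0.0531i, |z|^2 = 0.0154
Iter 13: z = -0.1122 + 0.0531i, |z|^2 = 0.0154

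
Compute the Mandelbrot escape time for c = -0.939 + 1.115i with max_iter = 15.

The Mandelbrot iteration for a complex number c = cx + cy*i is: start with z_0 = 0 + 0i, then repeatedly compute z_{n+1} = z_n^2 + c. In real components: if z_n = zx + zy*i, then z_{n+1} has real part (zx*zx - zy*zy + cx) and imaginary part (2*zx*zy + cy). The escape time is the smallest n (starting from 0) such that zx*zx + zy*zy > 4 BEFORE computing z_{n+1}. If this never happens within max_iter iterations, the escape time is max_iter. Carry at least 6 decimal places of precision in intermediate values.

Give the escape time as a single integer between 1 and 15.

Answer: 3

Derivation:
z_0 = 0 + 0i, c = -0.9390 + 1.1150i
Iter 1: z = -0.9390 + 1.1150i, |z|^2 = 2.1249
Iter 2: z = -1.3005 + -0.9790i, |z|^2 = 2.6497
Iter 3: z = -0.2061 + 3.6613i, |z|^2 = 13.4476
Escaped at iteration 3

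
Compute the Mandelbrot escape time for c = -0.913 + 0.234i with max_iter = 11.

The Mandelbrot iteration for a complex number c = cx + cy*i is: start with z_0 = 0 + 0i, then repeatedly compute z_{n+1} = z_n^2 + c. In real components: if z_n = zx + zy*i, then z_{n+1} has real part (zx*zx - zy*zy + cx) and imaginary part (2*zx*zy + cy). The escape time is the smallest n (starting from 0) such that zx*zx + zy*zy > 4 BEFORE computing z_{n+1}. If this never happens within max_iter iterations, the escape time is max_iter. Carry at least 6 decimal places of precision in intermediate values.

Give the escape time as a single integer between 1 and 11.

Answer: 11

Derivation:
z_0 = 0 + 0i, c = -0.9130 + 0.2340i
Iter 1: z = -0.9130 + 0.2340i, |z|^2 = 0.8883
Iter 2: z = -0.1342 + -0.1933i, |z|^2 = 0.0554
Iter 3: z = -0.9324 + 0.2859i, |z|^2 = 0.9510
Iter 4: z = -0.1254 + -0.2991i, |z|^2 = 0.1052
Iter 5: z = -0.9867 + 0.3090i, |z|^2 = 1.0691
Iter 6: z = -0.0349 + -0.3758i, |z|^2 = 0.1425
Iter 7: z = -1.0530 + 0.2602i, |z|^2 = 1.1766
Iter 8: z = 0.1282 + -0.3141i, |z|^2 = 0.1151
Iter 9: z = -0.9952 + 0.1535i, |z|^2 = 1.0140
Iter 10: z = 0.0539 + -0.0715i, |z|^2 = 0.0080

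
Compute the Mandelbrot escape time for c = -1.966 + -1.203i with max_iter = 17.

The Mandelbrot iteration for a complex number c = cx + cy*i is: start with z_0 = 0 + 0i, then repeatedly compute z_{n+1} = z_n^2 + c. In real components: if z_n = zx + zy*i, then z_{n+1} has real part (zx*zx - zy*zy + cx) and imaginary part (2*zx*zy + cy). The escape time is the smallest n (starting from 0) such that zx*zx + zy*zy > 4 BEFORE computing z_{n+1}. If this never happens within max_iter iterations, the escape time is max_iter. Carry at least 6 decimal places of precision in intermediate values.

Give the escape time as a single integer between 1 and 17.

z_0 = 0 + 0i, c = -1.9660 + -1.2030i
Iter 1: z = -1.9660 + -1.2030i, |z|^2 = 5.3124
Escaped at iteration 1

Answer: 1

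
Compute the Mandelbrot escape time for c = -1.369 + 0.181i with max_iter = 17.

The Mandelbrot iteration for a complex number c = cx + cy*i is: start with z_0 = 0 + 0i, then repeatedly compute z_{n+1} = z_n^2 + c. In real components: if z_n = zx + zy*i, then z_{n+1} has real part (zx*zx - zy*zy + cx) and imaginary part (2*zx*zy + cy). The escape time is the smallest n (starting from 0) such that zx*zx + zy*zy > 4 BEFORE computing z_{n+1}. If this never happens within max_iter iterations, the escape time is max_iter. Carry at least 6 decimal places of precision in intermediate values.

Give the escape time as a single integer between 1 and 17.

Answer: 8

Derivation:
z_0 = 0 + 0i, c = -1.3690 + 0.1810i
Iter 1: z = -1.3690 + 0.1810i, |z|^2 = 1.9069
Iter 2: z = 0.4724 + -0.3146i, |z|^2 = 0.3221
Iter 3: z = -1.2448 + -0.1162i, |z|^2 = 1.5630
Iter 4: z = 0.1670 + 0.4703i, |z|^2 = 0.2491
Iter 5: z = -1.5623 + 0.3381i, |z|^2 = 2.5551
Iter 6: z = 0.9575 + -0.8754i, |z|^2 = 1.6832
Iter 7: z = -1.2186 + -1.4955i, |z|^2 = 3.7214
Iter 8: z = -2.1205 + 3.8257i, |z|^2 = 19.1328
Escaped at iteration 8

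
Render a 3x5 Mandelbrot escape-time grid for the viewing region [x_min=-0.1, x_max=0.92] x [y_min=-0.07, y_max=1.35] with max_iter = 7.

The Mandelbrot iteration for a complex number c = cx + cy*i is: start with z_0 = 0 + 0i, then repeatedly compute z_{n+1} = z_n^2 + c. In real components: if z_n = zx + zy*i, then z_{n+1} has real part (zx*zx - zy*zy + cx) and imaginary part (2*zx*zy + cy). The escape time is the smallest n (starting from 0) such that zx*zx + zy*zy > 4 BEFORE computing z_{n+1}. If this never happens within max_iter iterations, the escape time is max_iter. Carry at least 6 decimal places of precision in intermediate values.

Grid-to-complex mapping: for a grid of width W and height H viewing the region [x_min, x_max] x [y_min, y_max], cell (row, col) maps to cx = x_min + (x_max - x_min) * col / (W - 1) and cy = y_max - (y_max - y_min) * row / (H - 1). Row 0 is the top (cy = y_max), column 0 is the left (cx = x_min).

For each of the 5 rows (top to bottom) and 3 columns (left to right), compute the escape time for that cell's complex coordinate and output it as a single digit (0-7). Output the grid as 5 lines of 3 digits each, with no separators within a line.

Answer: 222
732
772
773
773

Derivation:
(row=0, col=0): c = -0.1000 + 1.3500i → escape time 2
(row=0, col=1): c = 0.4100 + 1.3500i → escape time 2
(row=0, col=2): c = 0.9200 + 1.3500i → escape time 2
(row=1, col=0): c = -0.1000 + 0.9950i → escape time 7
(row=1, col=1): c = 0.4100 + 0.9950i → escape time 3
(row=1, col=2): c = 0.9200 + 0.9950i → escape time 2
(row=2, col=0): c = -0.1000 + 0.6400i → escape time 7
(row=2, col=1): c = 0.4100 + 0.6400i → escape time 7
(row=2, col=2): c = 0.9200 + 0.6400i → escape time 2
(row=3, col=0): c = -0.1000 + 0.2850i → escape time 7
(row=3, col=1): c = 0.4100 + 0.2850i → escape time 7
(row=3, col=2): c = 0.9200 + 0.2850i → escape time 3
(row=4, col=0): c = -0.1000 + -0.0700i → escape time 7
(row=4, col=1): c = 0.4100 + -0.0700i → escape time 7
(row=4, col=2): c = 0.9200 + -0.0700i → escape time 3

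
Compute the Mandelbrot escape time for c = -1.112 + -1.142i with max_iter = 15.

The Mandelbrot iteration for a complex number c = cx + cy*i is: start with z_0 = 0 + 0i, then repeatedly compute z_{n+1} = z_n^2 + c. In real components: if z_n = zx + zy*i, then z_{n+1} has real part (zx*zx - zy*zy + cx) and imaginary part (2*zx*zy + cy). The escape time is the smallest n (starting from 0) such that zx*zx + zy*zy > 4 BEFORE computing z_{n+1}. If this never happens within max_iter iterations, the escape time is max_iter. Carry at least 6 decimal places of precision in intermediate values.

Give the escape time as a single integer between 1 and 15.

z_0 = 0 + 0i, c = -1.1120 + -1.1420i
Iter 1: z = -1.1120 + -1.1420i, |z|^2 = 2.5407
Iter 2: z = -1.1796 + 1.3978i, |z|^2 = 3.3454
Iter 3: z = -1.6744 + -4.4398i, |z|^2 = 22.5150
Escaped at iteration 3

Answer: 3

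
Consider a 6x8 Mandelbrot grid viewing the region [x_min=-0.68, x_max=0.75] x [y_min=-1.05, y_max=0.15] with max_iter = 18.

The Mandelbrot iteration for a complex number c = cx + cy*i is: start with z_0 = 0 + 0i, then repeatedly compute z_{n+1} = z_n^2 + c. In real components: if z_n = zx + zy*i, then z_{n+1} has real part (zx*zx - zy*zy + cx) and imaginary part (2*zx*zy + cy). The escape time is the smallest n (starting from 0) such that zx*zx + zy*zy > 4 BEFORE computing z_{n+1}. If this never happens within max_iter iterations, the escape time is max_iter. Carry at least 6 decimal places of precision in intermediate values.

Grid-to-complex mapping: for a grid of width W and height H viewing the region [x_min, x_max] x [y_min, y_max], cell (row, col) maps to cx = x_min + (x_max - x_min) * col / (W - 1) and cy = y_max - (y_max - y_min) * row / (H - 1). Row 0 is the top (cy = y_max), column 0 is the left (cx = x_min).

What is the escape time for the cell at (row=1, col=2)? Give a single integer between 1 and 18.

z_0 = 0 + 0i, c = -0.1080 + -0.0214i
Iter 1: z = -0.1080 + -0.0214i, |z|^2 = 0.0121
Iter 2: z = -0.0968 + -0.0168i, |z|^2 = 0.0097
Iter 3: z = -0.0989 + -0.0182i, |z|^2 = 0.0101
Iter 4: z = -0.0985 + -0.0178i, |z|^2 = 0.0100
Iter 5: z = -0.0986 + -0.0179i, |z|^2 = 0.0100
Iter 6: z = -0.0986 + -0.0179i, |z|^2 = 0.0100
Iter 7: z = -0.0986 + -0.0179i, |z|^2 = 0.0100
Iter 8: z = -0.0986 + -0.0179i, |z|^2 = 0.0100
Iter 9: z = -0.0986 + -0.0179i, |z|^2 = 0.0100
Iter 10: z = -0.0986 + -0.0179i, |z|^2 = 0.0100
Iter 11: z = -0.0986 + -0.0179i, |z|^2 = 0.0100
Iter 12: z = -0.0986 + -0.0179i, |z|^2 = 0.0100
Iter 13: z = -0.0986 + -0.0179i, |z|^2 = 0.0100
Iter 14: z = -0.0986 + -0.0179i, |z|^2 = 0.0100
Iter 15: z = -0.0986 + -0.0179i, |z|^2 = 0.0100
Iter 16: z = -0.0986 + -0.0179i, |z|^2 = 0.0100
Iter 17: z = -0.0986 + -0.0179i, |z|^2 = 0.0100

Answer: 18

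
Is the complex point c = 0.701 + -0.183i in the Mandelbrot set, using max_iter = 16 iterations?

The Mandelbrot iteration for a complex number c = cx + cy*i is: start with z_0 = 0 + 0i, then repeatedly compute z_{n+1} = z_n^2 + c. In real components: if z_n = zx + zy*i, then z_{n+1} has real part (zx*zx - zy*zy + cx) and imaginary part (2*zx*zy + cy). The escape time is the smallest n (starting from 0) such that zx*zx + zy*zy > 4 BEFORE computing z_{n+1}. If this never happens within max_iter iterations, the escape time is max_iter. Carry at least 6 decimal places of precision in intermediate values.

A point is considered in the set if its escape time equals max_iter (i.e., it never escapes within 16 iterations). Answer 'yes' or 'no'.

Answer: no

Derivation:
z_0 = 0 + 0i, c = 0.7010 + -0.1830i
Iter 1: z = 0.7010 + -0.1830i, |z|^2 = 0.5249
Iter 2: z = 1.1589 + -0.4396i, |z|^2 = 1.5363
Iter 3: z = 1.8509 + -1.2018i, |z|^2 = 4.8701
Escaped at iteration 3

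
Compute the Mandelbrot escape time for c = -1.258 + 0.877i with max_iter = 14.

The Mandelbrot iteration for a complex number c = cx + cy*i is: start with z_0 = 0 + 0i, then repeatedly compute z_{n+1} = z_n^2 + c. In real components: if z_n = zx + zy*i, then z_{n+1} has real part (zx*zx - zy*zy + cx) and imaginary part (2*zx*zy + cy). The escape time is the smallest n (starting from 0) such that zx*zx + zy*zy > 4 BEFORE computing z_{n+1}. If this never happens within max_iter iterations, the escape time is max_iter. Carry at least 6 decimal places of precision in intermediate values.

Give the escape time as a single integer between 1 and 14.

Answer: 3

Derivation:
z_0 = 0 + 0i, c = -1.2580 + 0.8770i
Iter 1: z = -1.2580 + 0.8770i, |z|^2 = 2.3517
Iter 2: z = -0.4446 + -1.3295i, |z|^2 = 1.9653
Iter 3: z = -2.8280 + 2.0591i, |z|^2 = 12.2377
Escaped at iteration 3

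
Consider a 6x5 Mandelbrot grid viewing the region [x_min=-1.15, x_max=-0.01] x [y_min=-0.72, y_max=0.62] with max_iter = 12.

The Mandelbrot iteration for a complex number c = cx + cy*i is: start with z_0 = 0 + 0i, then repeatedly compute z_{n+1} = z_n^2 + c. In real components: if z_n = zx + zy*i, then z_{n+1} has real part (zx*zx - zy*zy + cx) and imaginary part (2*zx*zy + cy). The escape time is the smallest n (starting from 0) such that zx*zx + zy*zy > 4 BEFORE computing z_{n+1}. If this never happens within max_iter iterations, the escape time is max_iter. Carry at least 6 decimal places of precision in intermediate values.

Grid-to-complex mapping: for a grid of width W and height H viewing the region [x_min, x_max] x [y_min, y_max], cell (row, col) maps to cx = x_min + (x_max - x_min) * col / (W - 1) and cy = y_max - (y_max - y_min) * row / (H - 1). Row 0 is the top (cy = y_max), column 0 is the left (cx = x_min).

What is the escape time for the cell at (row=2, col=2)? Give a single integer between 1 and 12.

Answer: 12

Derivation:
z_0 = 0 + 0i, c = -0.6940 + -0.0500i
Iter 1: z = -0.6940 + -0.0500i, |z|^2 = 0.4841
Iter 2: z = -0.2149 + 0.0194i, |z|^2 = 0.0465
Iter 3: z = -0.6482 + -0.0583i, |z|^2 = 0.4236
Iter 4: z = -0.2772 + 0.0256i, |z|^2 = 0.0775
Iter 5: z = -0.6178 + -0.0642i, |z|^2 = 0.3858
Iter 6: z = -0.3164 + 0.0293i, |z|^2 = 0.1010
Iter 7: z = -0.5947 + -0.0686i, |z|^2 = 0.3584
Iter 8: z = -0.3450 + 0.0316i, |z|^2 = 0.1200
Iter 9: z = -0.5760 + -0.0718i, |z|^2 = 0.3369
Iter 10: z = -0.3674 + 0.0327i, |z|^2 = 0.1361
Iter 11: z = -0.5601 + -0.0740i, |z|^2 = 0.3192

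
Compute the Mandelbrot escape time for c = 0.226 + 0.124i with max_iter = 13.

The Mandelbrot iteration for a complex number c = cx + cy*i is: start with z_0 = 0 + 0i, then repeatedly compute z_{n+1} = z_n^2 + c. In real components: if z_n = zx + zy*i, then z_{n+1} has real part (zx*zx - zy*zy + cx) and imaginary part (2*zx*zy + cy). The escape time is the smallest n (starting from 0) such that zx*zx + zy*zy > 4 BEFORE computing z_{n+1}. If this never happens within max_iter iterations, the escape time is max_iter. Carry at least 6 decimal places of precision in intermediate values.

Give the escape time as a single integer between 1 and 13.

Answer: 13

Derivation:
z_0 = 0 + 0i, c = 0.2260 + 0.1240i
Iter 1: z = 0.2260 + 0.1240i, |z|^2 = 0.0665
Iter 2: z = 0.2617 + 0.1800i, |z|^2 = 0.1009
Iter 3: z = 0.2621 + 0.2182i, |z|^2 = 0.1163
Iter 4: z = 0.2471 + 0.2384i, |z|^2 = 0.1179
Iter 5: z = 0.2302 + 0.2418i, |z|^2 = 0.1115
Iter 6: z = 0.2205 + 0.2353i, |z|^2 = 0.1040
Iter 7: z = 0.2193 + 0.2278i, |z|^2 = 0.1000
Iter 8: z = 0.2222 + 0.2239i, |z|^2 = 0.0995
Iter 9: z = 0.2252 + 0.2235i, |z|^2 = 0.1007
Iter 10: z = 0.2268 + 0.2247i, |z|^2 = 0.1019
Iter 11: z = 0.2270 + 0.2259i, |z|^2 = 0.1025
Iter 12: z = 0.2265 + 0.2265i, |z|^2 = 0.1026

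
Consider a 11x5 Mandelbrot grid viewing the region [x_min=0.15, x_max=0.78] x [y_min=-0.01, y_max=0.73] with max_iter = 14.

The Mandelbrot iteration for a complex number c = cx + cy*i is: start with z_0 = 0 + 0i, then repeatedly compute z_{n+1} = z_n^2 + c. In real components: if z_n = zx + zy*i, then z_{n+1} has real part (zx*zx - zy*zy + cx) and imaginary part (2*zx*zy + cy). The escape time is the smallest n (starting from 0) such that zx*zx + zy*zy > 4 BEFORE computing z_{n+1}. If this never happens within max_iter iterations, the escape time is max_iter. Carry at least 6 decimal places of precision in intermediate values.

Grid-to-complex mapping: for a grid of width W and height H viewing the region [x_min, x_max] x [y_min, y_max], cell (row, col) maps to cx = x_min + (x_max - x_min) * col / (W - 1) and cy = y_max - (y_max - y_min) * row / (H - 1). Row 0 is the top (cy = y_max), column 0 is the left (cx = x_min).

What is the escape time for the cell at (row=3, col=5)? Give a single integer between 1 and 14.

Answer: 6

Derivation:
z_0 = 0 + 0i, c = 0.4650 + 0.1750i
Iter 1: z = 0.4650 + 0.1750i, |z|^2 = 0.2468
Iter 2: z = 0.6506 + 0.3378i, |z|^2 = 0.5374
Iter 3: z = 0.7742 + 0.6145i, |z|^2 = 0.9770
Iter 4: z = 0.6868 + 1.1265i, |z|^2 = 1.7406
Iter 5: z = -0.3322 + 1.7223i, |z|^2 = 3.0768
Iter 6: z = -2.3911 + -0.9694i, |z|^2 = 6.6569
Escaped at iteration 6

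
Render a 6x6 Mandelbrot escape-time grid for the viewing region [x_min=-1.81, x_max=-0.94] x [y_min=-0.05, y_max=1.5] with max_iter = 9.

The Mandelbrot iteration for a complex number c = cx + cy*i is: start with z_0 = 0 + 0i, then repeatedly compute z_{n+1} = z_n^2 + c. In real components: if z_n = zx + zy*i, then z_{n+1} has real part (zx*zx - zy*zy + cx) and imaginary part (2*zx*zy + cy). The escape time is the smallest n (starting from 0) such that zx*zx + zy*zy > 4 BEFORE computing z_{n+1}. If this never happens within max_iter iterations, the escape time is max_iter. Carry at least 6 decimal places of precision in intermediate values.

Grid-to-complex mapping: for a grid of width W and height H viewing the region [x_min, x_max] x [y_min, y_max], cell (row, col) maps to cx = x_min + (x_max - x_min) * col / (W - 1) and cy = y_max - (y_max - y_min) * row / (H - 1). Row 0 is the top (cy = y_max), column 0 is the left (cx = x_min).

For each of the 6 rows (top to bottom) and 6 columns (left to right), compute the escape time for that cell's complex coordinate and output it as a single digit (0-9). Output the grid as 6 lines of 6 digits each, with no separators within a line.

(row=0, col=0): c = -1.8100 + 1.5000i → escape time 1
(row=0, col=1): c = -1.6360 + 1.5000i → escape time 1
(row=0, col=2): c = -1.4620 + 1.5000i → escape time 1
(row=0, col=3): c = -1.2880 + 1.5000i → escape time 2
(row=0, col=4): c = -1.1140 + 1.5000i → escape time 2
(row=0, col=5): c = -0.9400 + 1.5000i → escape time 2
(row=1, col=0): c = -1.8100 + 1.1900i → escape time 1
(row=1, col=1): c = -1.6360 + 1.1900i → escape time 1
(row=1, col=2): c = -1.4620 + 1.1900i → escape time 2
(row=1, col=3): c = -1.2880 + 1.1900i → escape time 2
(row=1, col=4): c = -1.1140 + 1.1900i → escape time 3
(row=1, col=5): c = -0.9400 + 1.1900i → escape time 3
(row=2, col=0): c = -1.8100 + 0.8800i → escape time 1
(row=2, col=1): c = -1.6360 + 0.8800i → escape time 2
(row=2, col=2): c = -1.4620 + 0.8800i → escape time 3
(row=2, col=3): c = -1.2880 + 0.8800i → escape time 3
(row=2, col=4): c = -1.1140 + 0.8800i → escape time 3
(row=2, col=5): c = -0.9400 + 0.8800i → escape time 3
(row=3, col=0): c = -1.8100 + 0.5700i → escape time 3
(row=3, col=1): c = -1.6360 + 0.5700i → escape time 3
(row=3, col=2): c = -1.4620 + 0.5700i → escape time 3
(row=3, col=3): c = -1.2880 + 0.5700i → escape time 3
(row=3, col=4): c = -1.1140 + 0.5700i → escape time 4
(row=3, col=5): c = -0.9400 + 0.5700i → escape time 5
(row=4, col=0): c = -1.8100 + 0.2600i → escape time 4
(row=4, col=1): c = -1.6360 + 0.2600i → escape time 4
(row=4, col=2): c = -1.4620 + 0.2600i → escape time 5
(row=4, col=3): c = -1.2880 + 0.2600i → escape time 8
(row=4, col=4): c = -1.1140 + 0.2600i → escape time 9
(row=4, col=5): c = -0.9400 + 0.2600i → escape time 9
(row=5, col=0): c = -1.8100 + -0.0500i → escape time 7
(row=5, col=1): c = -1.6360 + -0.0500i → escape time 6
(row=5, col=2): c = -1.4620 + -0.0500i → escape time 9
(row=5, col=3): c = -1.2880 + -0.0500i → escape time 9
(row=5, col=4): c = -1.1140 + -0.0500i → escape time 9
(row=5, col=5): c = -0.9400 + -0.0500i → escape time 9

Answer: 111222
112233
123333
333345
445899
769999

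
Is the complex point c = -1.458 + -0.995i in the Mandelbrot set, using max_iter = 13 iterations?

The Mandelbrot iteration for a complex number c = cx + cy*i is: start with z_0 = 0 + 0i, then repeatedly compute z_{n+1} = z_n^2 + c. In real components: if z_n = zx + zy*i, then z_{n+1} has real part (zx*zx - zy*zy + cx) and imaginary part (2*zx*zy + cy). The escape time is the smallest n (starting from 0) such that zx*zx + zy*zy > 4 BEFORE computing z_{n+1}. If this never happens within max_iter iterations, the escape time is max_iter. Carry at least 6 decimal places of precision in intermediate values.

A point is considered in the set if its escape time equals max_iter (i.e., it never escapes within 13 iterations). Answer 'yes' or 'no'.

Answer: no

Derivation:
z_0 = 0 + 0i, c = -1.4580 + -0.9950i
Iter 1: z = -1.4580 + -0.9950i, |z|^2 = 3.1158
Iter 2: z = -0.3223 + 1.9064i, |z|^2 = 3.7383
Iter 3: z = -4.9886 + -2.2237i, |z|^2 = 29.8310
Escaped at iteration 3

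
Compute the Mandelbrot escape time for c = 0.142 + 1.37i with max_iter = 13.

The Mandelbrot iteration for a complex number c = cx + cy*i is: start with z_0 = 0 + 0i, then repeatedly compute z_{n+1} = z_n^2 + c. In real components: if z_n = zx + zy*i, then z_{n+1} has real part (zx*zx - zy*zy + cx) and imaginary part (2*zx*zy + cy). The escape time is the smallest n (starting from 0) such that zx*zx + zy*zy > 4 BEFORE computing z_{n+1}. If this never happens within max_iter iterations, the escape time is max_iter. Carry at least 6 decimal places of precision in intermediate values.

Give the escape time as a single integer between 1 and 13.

z_0 = 0 + 0i, c = 0.1420 + 1.3700i
Iter 1: z = 0.1420 + 1.3700i, |z|^2 = 1.8971
Iter 2: z = -1.7147 + 1.7591i, |z|^2 = 6.0347
Escaped at iteration 2

Answer: 2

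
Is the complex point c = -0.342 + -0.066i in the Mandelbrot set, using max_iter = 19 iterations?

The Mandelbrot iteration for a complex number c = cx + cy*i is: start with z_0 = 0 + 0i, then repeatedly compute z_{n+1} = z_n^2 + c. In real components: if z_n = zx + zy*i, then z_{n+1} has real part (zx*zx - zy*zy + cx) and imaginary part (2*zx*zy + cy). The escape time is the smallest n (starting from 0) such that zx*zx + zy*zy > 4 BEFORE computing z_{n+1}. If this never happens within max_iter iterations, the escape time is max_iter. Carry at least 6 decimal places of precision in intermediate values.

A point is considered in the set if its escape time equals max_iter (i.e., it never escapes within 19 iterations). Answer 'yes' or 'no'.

z_0 = 0 + 0i, c = -0.3420 + -0.0660i
Iter 1: z = -0.3420 + -0.0660i, |z|^2 = 0.1213
Iter 2: z = -0.2294 + -0.0209i, |z|^2 = 0.0531
Iter 3: z = -0.2898 + -0.0564i, |z|^2 = 0.0872
Iter 4: z = -0.2612 + -0.0333i, |z|^2 = 0.0693
Iter 5: z = -0.2749 + -0.0486i, |z|^2 = 0.0779
Iter 6: z = -0.2688 + -0.0393i, |z|^2 = 0.0738
Iter 7: z = -0.2713 + -0.0449i, |z|^2 = 0.0756
Iter 8: z = -0.2704 + -0.0416i, |z|^2 = 0.0749
Iter 9: z = -0.2706 + -0.0435i, |z|^2 = 0.0751
Iter 10: z = -0.2707 + -0.0425i, |z|^2 = 0.0751
Iter 11: z = -0.2705 + -0.0430i, |z|^2 = 0.0750
Iter 12: z = -0.2707 + -0.0427i, |z|^2 = 0.0751
Iter 13: z = -0.2706 + -0.0429i, |z|^2 = 0.0750
Iter 14: z = -0.2706 + -0.0428i, |z|^2 = 0.0751
Iter 15: z = -0.2706 + -0.0428i, |z|^2 = 0.0751
Iter 16: z = -0.2706 + -0.0428i, |z|^2 = 0.0751
Iter 17: z = -0.2706 + -0.0428i, |z|^2 = 0.0751
Iter 18: z = -0.2706 + -0.0428i, |z|^2 = 0.0751
Did not escape in 19 iterations → in set

Answer: yes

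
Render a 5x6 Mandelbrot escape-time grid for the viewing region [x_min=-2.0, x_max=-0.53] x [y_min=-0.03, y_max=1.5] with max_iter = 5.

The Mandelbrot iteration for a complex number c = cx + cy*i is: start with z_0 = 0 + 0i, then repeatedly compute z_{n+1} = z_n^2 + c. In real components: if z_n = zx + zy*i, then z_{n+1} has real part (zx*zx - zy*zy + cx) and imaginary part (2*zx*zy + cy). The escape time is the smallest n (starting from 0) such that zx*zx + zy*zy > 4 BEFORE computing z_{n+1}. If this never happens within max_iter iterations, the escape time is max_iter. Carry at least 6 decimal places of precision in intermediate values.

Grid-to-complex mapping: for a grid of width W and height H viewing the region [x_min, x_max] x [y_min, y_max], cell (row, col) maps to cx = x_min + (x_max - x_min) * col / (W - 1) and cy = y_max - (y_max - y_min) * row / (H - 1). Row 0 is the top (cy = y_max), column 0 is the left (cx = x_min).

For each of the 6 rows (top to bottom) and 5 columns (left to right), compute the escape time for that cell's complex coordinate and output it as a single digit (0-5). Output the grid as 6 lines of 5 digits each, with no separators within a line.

Answer: 11222
11233
12334
13355
14555
15555

Derivation:
(row=0, col=0): c = -2.0000 + 1.5000i → escape time 1
(row=0, col=1): c = -1.6325 + 1.5000i → escape time 1
(row=0, col=2): c = -1.2650 + 1.5000i → escape time 2
(row=0, col=3): c = -0.8975 + 1.5000i → escape time 2
(row=0, col=4): c = -0.5300 + 1.5000i → escape time 2
(row=1, col=0): c = -2.0000 + 1.1940i → escape time 1
(row=1, col=1): c = -1.6325 + 1.1940i → escape time 1
(row=1, col=2): c = -1.2650 + 1.1940i → escape time 2
(row=1, col=3): c = -0.8975 + 1.1940i → escape time 3
(row=1, col=4): c = -0.5300 + 1.1940i → escape time 3
(row=2, col=0): c = -2.0000 + 0.8880i → escape time 1
(row=2, col=1): c = -1.6325 + 0.8880i → escape time 2
(row=2, col=2): c = -1.2650 + 0.8880i → escape time 3
(row=2, col=3): c = -0.8975 + 0.8880i → escape time 3
(row=2, col=4): c = -0.5300 + 0.8880i → escape time 4
(row=3, col=0): c = -2.0000 + 0.5820i → escape time 1
(row=3, col=1): c = -1.6325 + 0.5820i → escape time 3
(row=3, col=2): c = -1.2650 + 0.5820i → escape time 3
(row=3, col=3): c = -0.8975 + 0.5820i → escape time 5
(row=3, col=4): c = -0.5300 + 0.5820i → escape time 5
(row=4, col=0): c = -2.0000 + 0.2760i → escape time 1
(row=4, col=1): c = -1.6325 + 0.2760i → escape time 4
(row=4, col=2): c = -1.2650 + 0.2760i → escape time 5
(row=4, col=3): c = -0.8975 + 0.2760i → escape time 5
(row=4, col=4): c = -0.5300 + 0.2760i → escape time 5
(row=5, col=0): c = -2.0000 + -0.0300i → escape time 1
(row=5, col=1): c = -1.6325 + -0.0300i → escape time 5
(row=5, col=2): c = -1.2650 + -0.0300i → escape time 5
(row=5, col=3): c = -0.8975 + -0.0300i → escape time 5
(row=5, col=4): c = -0.5300 + -0.0300i → escape time 5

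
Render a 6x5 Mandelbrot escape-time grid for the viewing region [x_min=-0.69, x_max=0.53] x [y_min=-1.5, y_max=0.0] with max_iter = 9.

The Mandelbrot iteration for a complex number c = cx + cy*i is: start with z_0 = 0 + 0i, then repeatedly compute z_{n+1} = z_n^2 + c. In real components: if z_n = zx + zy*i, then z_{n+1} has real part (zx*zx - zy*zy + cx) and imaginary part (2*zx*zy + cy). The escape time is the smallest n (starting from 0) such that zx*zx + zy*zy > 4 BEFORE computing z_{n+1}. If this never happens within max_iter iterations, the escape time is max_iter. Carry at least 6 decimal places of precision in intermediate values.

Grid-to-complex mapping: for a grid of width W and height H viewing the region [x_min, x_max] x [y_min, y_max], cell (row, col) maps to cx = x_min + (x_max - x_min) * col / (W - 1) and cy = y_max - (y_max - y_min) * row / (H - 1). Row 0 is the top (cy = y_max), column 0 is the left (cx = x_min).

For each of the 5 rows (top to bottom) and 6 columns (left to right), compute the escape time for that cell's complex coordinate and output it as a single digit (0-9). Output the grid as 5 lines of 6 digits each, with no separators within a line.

Answer: 999995
999995
469853
346432
222222

Derivation:
(row=0, col=0): c = -0.6900 + 0.0000i → escape time 9
(row=0, col=1): c = -0.4460 + 0.0000i → escape time 9
(row=0, col=2): c = -0.2020 + 0.0000i → escape time 9
(row=0, col=3): c = 0.0420 + 0.0000i → escape time 9
(row=0, col=4): c = 0.2860 + 0.0000i → escape time 9
(row=0, col=5): c = 0.5300 + 0.0000i → escape time 5
(row=1, col=0): c = -0.6900 + -0.3750i → escape time 9
(row=1, col=1): c = -0.4460 + -0.3750i → escape time 9
(row=1, col=2): c = -0.2020 + -0.3750i → escape time 9
(row=1, col=3): c = 0.0420 + -0.3750i → escape time 9
(row=1, col=4): c = 0.2860 + -0.3750i → escape time 9
(row=1, col=5): c = 0.5300 + -0.3750i → escape time 5
(row=2, col=0): c = -0.6900 + -0.7500i → escape time 4
(row=2, col=1): c = -0.4460 + -0.7500i → escape time 6
(row=2, col=2): c = -0.2020 + -0.7500i → escape time 9
(row=2, col=3): c = 0.0420 + -0.7500i → escape time 8
(row=2, col=4): c = 0.2860 + -0.7500i → escape time 5
(row=2, col=5): c = 0.5300 + -0.7500i → escape time 3
(row=3, col=0): c = -0.6900 + -1.1250i → escape time 3
(row=3, col=1): c = -0.4460 + -1.1250i → escape time 4
(row=3, col=2): c = -0.2020 + -1.1250i → escape time 6
(row=3, col=3): c = 0.0420 + -1.1250i → escape time 4
(row=3, col=4): c = 0.2860 + -1.1250i → escape time 3
(row=3, col=5): c = 0.5300 + -1.1250i → escape time 2
(row=4, col=0): c = -0.6900 + -1.5000i → escape time 2
(row=4, col=1): c = -0.4460 + -1.5000i → escape time 2
(row=4, col=2): c = -0.2020 + -1.5000i → escape time 2
(row=4, col=3): c = 0.0420 + -1.5000i → escape time 2
(row=4, col=4): c = 0.2860 + -1.5000i → escape time 2
(row=4, col=5): c = 0.5300 + -1.5000i → escape time 2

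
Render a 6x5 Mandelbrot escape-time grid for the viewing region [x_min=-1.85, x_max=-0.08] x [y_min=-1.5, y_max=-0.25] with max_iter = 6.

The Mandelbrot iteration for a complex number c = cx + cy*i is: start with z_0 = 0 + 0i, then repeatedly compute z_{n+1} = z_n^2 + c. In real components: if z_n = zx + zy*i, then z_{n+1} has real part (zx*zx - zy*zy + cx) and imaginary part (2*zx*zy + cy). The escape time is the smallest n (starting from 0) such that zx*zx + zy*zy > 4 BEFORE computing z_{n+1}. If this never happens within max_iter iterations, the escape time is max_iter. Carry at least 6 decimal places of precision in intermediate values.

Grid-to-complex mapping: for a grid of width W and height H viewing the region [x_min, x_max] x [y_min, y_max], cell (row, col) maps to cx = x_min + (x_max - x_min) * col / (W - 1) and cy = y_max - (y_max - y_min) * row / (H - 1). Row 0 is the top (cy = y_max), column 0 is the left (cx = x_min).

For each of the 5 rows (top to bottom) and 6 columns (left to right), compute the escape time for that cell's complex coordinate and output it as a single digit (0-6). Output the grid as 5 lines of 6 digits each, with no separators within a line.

(row=0, col=0): c = -1.8500 + -0.2500i → escape time 4
(row=0, col=1): c = -1.4960 + -0.2500i → escape time 5
(row=0, col=2): c = -1.1420 + -0.2500i → escape time 6
(row=0, col=3): c = -0.7880 + -0.2500i → escape time 6
(row=0, col=4): c = -0.4340 + -0.2500i → escape time 6
(row=0, col=5): c = -0.0800 + -0.2500i → escape time 6
(row=1, col=0): c = -1.8500 + -0.5625i → escape time 3
(row=1, col=1): c = -1.4960 + -0.5625i → escape time 3
(row=1, col=2): c = -1.1420 + -0.5625i → escape time 4
(row=1, col=3): c = -0.7880 + -0.5625i → escape time 6
(row=1, col=4): c = -0.4340 + -0.5625i → escape time 6
(row=1, col=5): c = -0.0800 + -0.5625i → escape time 6
(row=2, col=0): c = -1.8500 + -0.8750i → escape time 1
(row=2, col=1): c = -1.4960 + -0.8750i → escape time 3
(row=2, col=2): c = -1.1420 + -0.8750i → escape time 3
(row=2, col=3): c = -0.7880 + -0.8750i → escape time 4
(row=2, col=4): c = -0.4340 + -0.8750i → escape time 5
(row=2, col=5): c = -0.0800 + -0.8750i → escape time 6
(row=3, col=0): c = -1.8500 + -1.1875i → escape time 1
(row=3, col=1): c = -1.4960 + -1.1875i → escape time 2
(row=3, col=2): c = -1.1420 + -1.1875i → escape time 3
(row=3, col=3): c = -0.7880 + -1.1875i → escape time 3
(row=3, col=4): c = -0.4340 + -1.1875i → escape time 3
(row=3, col=5): c = -0.0800 + -1.1875i → escape time 3
(row=4, col=0): c = -1.8500 + -1.5000i → escape time 1
(row=4, col=1): c = -1.4960 + -1.5000i → escape time 1
(row=4, col=2): c = -1.1420 + -1.5000i → escape time 2
(row=4, col=3): c = -0.7880 + -1.5000i → escape time 2
(row=4, col=4): c = -0.4340 + -1.5000i → escape time 2
(row=4, col=5): c = -0.0800 + -1.5000i → escape time 2

Answer: 456666
334666
133456
123333
112222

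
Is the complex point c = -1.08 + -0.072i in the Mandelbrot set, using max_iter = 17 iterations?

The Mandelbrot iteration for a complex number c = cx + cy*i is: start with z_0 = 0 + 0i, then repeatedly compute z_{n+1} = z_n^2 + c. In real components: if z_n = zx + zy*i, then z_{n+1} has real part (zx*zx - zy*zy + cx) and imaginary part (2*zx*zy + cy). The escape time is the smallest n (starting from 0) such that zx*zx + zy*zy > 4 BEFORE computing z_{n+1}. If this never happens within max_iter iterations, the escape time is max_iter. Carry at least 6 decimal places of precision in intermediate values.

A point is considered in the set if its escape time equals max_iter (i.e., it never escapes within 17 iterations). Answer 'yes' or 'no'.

z_0 = 0 + 0i, c = -1.0800 + -0.0720i
Iter 1: z = -1.0800 + -0.0720i, |z|^2 = 1.1716
Iter 2: z = 0.0812 + 0.0835i, |z|^2 = 0.0136
Iter 3: z = -1.0804 + -0.0584i, |z|^2 = 1.1706
Iter 4: z = 0.0838 + 0.0543i, |z|^2 = 0.0100
Iter 5: z = -1.0759 + -0.0629i, |z|^2 = 1.1616
Iter 6: z = 0.0736 + 0.0634i, |z|^2 = 0.0094
Iter 7: z = -1.0786 + -0.0627i, |z|^2 = 1.1673
Iter 8: z = 0.0794 + 0.0632i, |z|^2 = 0.0103
Iter 9: z = -1.0777 + -0.0620i, |z|^2 = 1.1652
Iter 10: z = 0.0776 + 0.0616i, |z|^2 = 0.0098
Iter 11: z = -1.0778 + -0.0625i, |z|^2 = 1.1655
Iter 12: z = 0.0777 + 0.0626i, |z|^2 = 0.0100
Iter 13: z = -1.0779 + -0.0623i, |z|^2 = 1.1657
Iter 14: z = 0.0780 + 0.0622i, |z|^2 = 0.0100
Iter 15: z = -1.0778 + -0.0623i, |z|^2 = 1.1655
Iter 16: z = 0.0778 + 0.0623i, |z|^2 = 0.0099
Did not escape in 17 iterations → in set

Answer: yes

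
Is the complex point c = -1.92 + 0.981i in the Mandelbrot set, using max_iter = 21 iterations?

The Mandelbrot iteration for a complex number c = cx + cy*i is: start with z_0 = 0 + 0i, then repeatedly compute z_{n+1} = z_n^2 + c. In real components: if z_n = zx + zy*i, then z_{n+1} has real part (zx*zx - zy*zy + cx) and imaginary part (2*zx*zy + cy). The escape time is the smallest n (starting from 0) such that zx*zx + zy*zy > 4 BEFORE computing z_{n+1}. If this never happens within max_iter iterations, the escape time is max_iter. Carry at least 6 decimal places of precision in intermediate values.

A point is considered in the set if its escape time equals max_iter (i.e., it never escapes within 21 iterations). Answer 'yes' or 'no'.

z_0 = 0 + 0i, c = -1.9200 + 0.9810i
Iter 1: z = -1.9200 + 0.9810i, |z|^2 = 4.6488
Escaped at iteration 1

Answer: no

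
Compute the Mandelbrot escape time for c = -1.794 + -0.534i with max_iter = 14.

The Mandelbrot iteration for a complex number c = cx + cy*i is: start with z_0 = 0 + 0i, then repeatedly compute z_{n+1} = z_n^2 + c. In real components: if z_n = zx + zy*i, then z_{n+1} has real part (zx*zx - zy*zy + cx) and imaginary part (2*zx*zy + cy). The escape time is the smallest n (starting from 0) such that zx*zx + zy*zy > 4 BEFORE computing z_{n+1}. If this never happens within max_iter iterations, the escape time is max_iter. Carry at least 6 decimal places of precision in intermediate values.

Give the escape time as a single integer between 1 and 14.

Answer: 3

Derivation:
z_0 = 0 + 0i, c = -1.7940 + -0.5340i
Iter 1: z = -1.7940 + -0.5340i, |z|^2 = 3.5036
Iter 2: z = 1.1393 + 1.3820i, |z|^2 = 3.2079
Iter 3: z = -2.4059 + 2.6150i, |z|^2 = 12.6265
Escaped at iteration 3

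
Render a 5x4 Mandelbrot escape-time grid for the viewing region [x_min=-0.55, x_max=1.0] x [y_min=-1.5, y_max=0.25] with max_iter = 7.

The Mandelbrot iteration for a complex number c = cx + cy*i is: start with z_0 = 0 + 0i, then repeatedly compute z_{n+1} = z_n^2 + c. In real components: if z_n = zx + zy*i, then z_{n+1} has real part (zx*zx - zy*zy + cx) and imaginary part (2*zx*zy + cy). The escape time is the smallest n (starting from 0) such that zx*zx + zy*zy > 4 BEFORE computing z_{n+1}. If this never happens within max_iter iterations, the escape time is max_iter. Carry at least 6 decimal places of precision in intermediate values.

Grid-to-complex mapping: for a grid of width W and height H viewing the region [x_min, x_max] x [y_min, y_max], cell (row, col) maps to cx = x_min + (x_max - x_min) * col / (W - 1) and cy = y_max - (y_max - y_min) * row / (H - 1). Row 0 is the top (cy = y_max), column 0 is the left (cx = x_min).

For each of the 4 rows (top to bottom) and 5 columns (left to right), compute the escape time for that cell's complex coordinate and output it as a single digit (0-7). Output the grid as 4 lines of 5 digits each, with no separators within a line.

(row=0, col=0): c = -0.5500 + 0.2500i → escape time 7
(row=0, col=1): c = -0.1625 + 0.2500i → escape time 7
(row=0, col=2): c = 0.2250 + 0.2500i → escape time 7
(row=0, col=3): c = 0.6125 + 0.2500i → escape time 4
(row=0, col=4): c = 1.0000 + 0.2500i → escape time 2
(row=1, col=0): c = -0.5500 + -0.3333i → escape time 7
(row=1, col=1): c = -0.1625 + -0.3333i → escape time 7
(row=1, col=2): c = 0.2250 + -0.3333i → escape time 7
(row=1, col=3): c = 0.6125 + -0.3333i → escape time 4
(row=1, col=4): c = 1.0000 + -0.3333i → escape time 2
(row=2, col=0): c = -0.5500 + -0.9167i → escape time 4
(row=2, col=1): c = -0.1625 + -0.9167i → escape time 7
(row=2, col=2): c = 0.2250 + -0.9167i → escape time 4
(row=2, col=3): c = 0.6125 + -0.9167i → escape time 2
(row=2, col=4): c = 1.0000 + -0.9167i → escape time 2
(row=3, col=0): c = -0.5500 + -1.5000i → escape time 2
(row=3, col=1): c = -0.1625 + -1.5000i → escape time 2
(row=3, col=2): c = 0.2250 + -1.5000i → escape time 2
(row=3, col=3): c = 0.6125 + -1.5000i → escape time 2
(row=3, col=4): c = 1.0000 + -1.5000i → escape time 2

Answer: 77742
77742
47422
22222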